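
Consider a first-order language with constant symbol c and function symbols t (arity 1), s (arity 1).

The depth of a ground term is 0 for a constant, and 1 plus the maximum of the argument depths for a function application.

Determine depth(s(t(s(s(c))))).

depth(s(c)) = 1 + depth(c) = 1 + 0 = 1
depth(s(s(c))) = 1 + depth(s(c)) = 1 + 1 = 2
depth(t(s(s(c)))) = 1 + depth(s(s(c))) = 1 + 2 = 3
depth(s(t(s(s(c))))) = 1 + depth(t(s(s(c)))) = 1 + 3 = 4

4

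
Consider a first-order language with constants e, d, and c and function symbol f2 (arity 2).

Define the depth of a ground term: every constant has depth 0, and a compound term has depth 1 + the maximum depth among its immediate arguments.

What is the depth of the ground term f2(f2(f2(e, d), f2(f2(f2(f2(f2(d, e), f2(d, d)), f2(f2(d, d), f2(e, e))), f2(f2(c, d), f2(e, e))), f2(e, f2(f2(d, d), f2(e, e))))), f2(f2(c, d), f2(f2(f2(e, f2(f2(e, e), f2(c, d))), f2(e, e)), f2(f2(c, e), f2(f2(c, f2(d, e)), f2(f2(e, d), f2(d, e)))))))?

depth(f2(e, d)) = 1 + max(0, 0) = 1
depth(f2(d, e)) = 1 + max(0, 0) = 1
depth(f2(d, d)) = 1 + max(0, 0) = 1
depth(f2(f2(d, e), f2(d, d))) = 1 + max(1, 1) = 2
depth(f2(e, e)) = 1 + max(0, 0) = 1
depth(f2(f2(d, d), f2(e, e))) = 1 + max(1, 1) = 2
depth(f2(f2(f2(d, e), f2(d, d)), f2(f2(d, d), f2(e, e)))) = 1 + max(2, 2) = 3
depth(f2(c, d)) = 1 + max(0, 0) = 1
depth(f2(f2(c, d), f2(e, e))) = 1 + max(1, 1) = 2
depth(f2(f2(f2(f2(d, e), f2(d, d)), f2(f2(d, d), f2(e, e))), f2(f2(c, d), f2(e, e)))) = 1 + max(3, 2) = 4
depth(f2(e, f2(f2(d, d), f2(e, e)))) = 1 + max(0, 2) = 3
depth(f2(f2(f2(f2(f2(d, e), f2(d, d)), f2(f2(d, d), f2(e, e))), f2(f2(c, d), f2(e, e))), f2(e, f2(f2(d, d), f2(e, e))))) = 1 + max(4, 3) = 5
depth(f2(f2(e, d), f2(f2(f2(f2(f2(d, e), f2(d, d)), f2(f2(d, d), f2(e, e))), f2(f2(c, d), f2(e, e))), f2(e, f2(f2(d, d), f2(e, e)))))) = 1 + max(1, 5) = 6
depth(f2(f2(e, e), f2(c, d))) = 1 + max(1, 1) = 2
depth(f2(e, f2(f2(e, e), f2(c, d)))) = 1 + max(0, 2) = 3
depth(f2(f2(e, f2(f2(e, e), f2(c, d))), f2(e, e))) = 1 + max(3, 1) = 4
depth(f2(c, e)) = 1 + max(0, 0) = 1
depth(f2(c, f2(d, e))) = 1 + max(0, 1) = 2
depth(f2(f2(e, d), f2(d, e))) = 1 + max(1, 1) = 2
depth(f2(f2(c, f2(d, e)), f2(f2(e, d), f2(d, e)))) = 1 + max(2, 2) = 3
depth(f2(f2(c, e), f2(f2(c, f2(d, e)), f2(f2(e, d), f2(d, e))))) = 1 + max(1, 3) = 4
depth(f2(f2(f2(e, f2(f2(e, e), f2(c, d))), f2(e, e)), f2(f2(c, e), f2(f2(c, f2(d, e)), f2(f2(e, d), f2(d, e)))))) = 1 + max(4, 4) = 5
depth(f2(f2(c, d), f2(f2(f2(e, f2(f2(e, e), f2(c, d))), f2(e, e)), f2(f2(c, e), f2(f2(c, f2(d, e)), f2(f2(e, d), f2(d, e))))))) = 1 + max(1, 5) = 6
depth(f2(f2(f2(e, d), f2(f2(f2(f2(f2(d, e), f2(d, d)), f2(f2(d, d), f2(e, e))), f2(f2(c, d), f2(e, e))), f2(e, f2(f2(d, d), f2(e, e))))), f2(f2(c, d), f2(f2(f2(e, f2(f2(e, e), f2(c, d))), f2(e, e)), f2(f2(c, e), f2(f2(c, f2(d, e)), f2(f2(e, d), f2(d, e)))))))) = 1 + max(6, 6) = 7

7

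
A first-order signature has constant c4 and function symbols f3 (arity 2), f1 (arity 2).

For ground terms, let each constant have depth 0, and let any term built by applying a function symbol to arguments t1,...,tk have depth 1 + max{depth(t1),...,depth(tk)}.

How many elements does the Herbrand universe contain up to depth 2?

Let N_k count ground terms of depth at most k. Each non-constant term of depth ≤ k is some function symbol applied to depth-≤(k−1) arguments, giving N_k = 1 + N_{k-1}^2 + N_{k-1}^2.
N_0 = 1
N_1 = 1 + 1^2 + 1^2 = 3
N_2 = 1 + 3^2 + 3^2 = 19

19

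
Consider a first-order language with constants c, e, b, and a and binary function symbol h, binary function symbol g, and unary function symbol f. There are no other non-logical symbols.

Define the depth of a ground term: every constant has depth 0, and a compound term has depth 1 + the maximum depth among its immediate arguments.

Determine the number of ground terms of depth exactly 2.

Write N_k for the number of ground terms of depth ≤ k. A term of depth ≤ k is either a constant or a function symbol applied to arguments of depth ≤ k−1, so N_k = 4 + N_{k-1}^2 + N_{k-1}^2 + N_{k-1}.
N_0 = 4
N_1 = 4 + 4^2 + 4^2 + 4 = 40
N_2 = 4 + 40^2 + 40^2 + 40 = 3244
Terms of depth exactly 2: N_2 − N_1 = 3244 − 40 = 3204.

3204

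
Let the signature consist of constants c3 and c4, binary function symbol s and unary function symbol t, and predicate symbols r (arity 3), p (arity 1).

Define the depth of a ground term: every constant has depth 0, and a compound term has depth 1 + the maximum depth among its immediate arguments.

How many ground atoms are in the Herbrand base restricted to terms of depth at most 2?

First count ground terms of depth ≤ 2.
If N_k denotes the number of depth-≤k ground terms, the 2 constants give N_0 = 2, and each function symbol of arity r contributes N_{k-1}^r new terms at level k: N_k = 2 + N_{k-1}^2 + N_{k-1}.
N_0 = 2
N_1 = 2 + 2^2 + 2 = 8
N_2 = 2 + 8^2 + 8 = 74
So |H| = 74.
A ground atom is a predicate applied to a tuple of terms from H, so the count is the sum over predicates of |H|^arity:
  r: 74^3 = 405224;  p: 74
Total ground atoms: 405224 + 74 = 405298.

405298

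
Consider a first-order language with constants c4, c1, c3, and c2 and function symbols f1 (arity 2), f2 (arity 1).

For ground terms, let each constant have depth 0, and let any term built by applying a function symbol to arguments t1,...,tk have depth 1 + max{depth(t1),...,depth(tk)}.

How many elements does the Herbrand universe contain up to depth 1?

24

If N_k denotes the number of depth-≤k ground terms, the 4 constants give N_0 = 4, and each function symbol of arity r contributes N_{k-1}^r new terms at level k: N_k = 4 + N_{k-1}^2 + N_{k-1}.
N_0 = 4
N_1 = 4 + 4^2 + 4 = 24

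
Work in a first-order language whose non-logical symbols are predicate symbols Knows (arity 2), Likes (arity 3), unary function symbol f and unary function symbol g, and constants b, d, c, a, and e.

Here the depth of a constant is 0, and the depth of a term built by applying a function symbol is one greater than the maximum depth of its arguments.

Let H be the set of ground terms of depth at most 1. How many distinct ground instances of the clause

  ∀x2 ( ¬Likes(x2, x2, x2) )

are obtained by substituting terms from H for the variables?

15

Ground terms of depth ≤ 1:
  Count level by level. With function symbols f/1, g/1, the terms of depth ≤ k are the 5 constants together with each function applied to depth-≤(k−1) tuples, so N_k = 5 + N_{k-1} + N_{k-1}.
  N_0 = 5
  N_1 = 5 + 5 + 5 = 15
So there are 15 ground terms available for substitution.
The body mentions the single quantified variable x2; since ground terms form a free algebra, no two substitutions collapse to the same formula.
Number of ground instances = 15.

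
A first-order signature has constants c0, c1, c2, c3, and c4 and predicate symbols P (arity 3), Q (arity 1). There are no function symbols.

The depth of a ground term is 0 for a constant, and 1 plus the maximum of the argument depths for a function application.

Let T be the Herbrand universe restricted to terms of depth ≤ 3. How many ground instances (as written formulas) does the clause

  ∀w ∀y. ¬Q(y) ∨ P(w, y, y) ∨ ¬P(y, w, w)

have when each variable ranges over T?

Ground terms of depth ≤ 3:
  With no function symbols every ground term is a constant, so there are exactly 5 ground terms at every depth bound.
  N_0 = 5
  N_1 = 5
  N_2 = 5
  N_3 = 5
  Explicitly: c0, c1, c2, c3, c4.
So there are 5 ground terms available for substitution.
Each of w, y ranges independently over the available ground terms, and distinct assignments produce distinct instances.
Number of ground instances = 5^2 = 25.

25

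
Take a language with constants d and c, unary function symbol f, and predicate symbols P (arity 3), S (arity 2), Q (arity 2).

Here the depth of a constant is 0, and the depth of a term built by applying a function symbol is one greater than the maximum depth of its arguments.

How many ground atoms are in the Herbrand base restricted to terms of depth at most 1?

96

First count ground terms of depth ≤ 1.
Count level by level. With function symbols f/1, the terms of depth ≤ k are the 2 constants together with each function applied to depth-≤(k−1) tuples, so N_k = 2 + N_{k-1}.
N_0 = 2
N_1 = 2 + 2 = 4
So |H| = 4.
A ground atom is a predicate applied to a tuple of terms from H, so the count is the sum over predicates of |H|^arity:
  P: 4^3 = 64;  S: 4^2 = 16;  Q: 4^2 = 16
Total ground atoms: 64 + 16 + 16 = 96.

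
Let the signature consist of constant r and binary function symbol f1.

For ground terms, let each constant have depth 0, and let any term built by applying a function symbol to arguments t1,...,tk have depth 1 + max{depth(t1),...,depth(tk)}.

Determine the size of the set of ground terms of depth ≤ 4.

Let N_k = |{terms of depth ≤ k}|. Then N_0 = 1 and N_k = 1 + N_{k-1}^2 for k ≥ 1 (one summand per function symbol, arity giving the exponent).
N_0 = 1
N_1 = 1 + 1^2 = 2
N_2 = 1 + 2^2 = 5
N_3 = 1 + 5^2 = 26
N_4 = 1 + 26^2 = 677

677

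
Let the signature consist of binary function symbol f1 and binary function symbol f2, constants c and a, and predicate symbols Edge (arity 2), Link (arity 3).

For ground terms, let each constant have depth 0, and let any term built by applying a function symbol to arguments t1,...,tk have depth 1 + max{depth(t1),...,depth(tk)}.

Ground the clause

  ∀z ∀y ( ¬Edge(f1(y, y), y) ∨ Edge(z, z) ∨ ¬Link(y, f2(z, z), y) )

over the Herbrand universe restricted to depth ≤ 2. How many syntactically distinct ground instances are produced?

Ground terms of depth ≤ 2:
  Let N_k = |{terms of depth ≤ k}|. Then N_0 = 2 and N_k = 2 + N_{k-1}^2 + N_{k-1}^2 for k ≥ 1 (one summand per function symbol, arity giving the exponent).
  N_0 = 2
  N_1 = 2 + 2^2 + 2^2 = 10
  N_2 = 2 + 10^2 + 10^2 = 202
So there are 202 ground terms available for substitution.
Each of z, y ranges independently over the available ground terms, and distinct assignments produce distinct instances.
Number of ground instances = 202^2 = 40804.

40804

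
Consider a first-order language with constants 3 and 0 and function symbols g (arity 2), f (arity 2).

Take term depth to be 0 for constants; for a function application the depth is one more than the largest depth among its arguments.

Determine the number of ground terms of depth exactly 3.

Let N_k count ground terms of depth at most k. Each non-constant term of depth ≤ k is some function symbol applied to depth-≤(k−1) arguments, giving N_k = 2 + N_{k-1}^2 + N_{k-1}^2.
N_0 = 2
N_1 = 2 + 2^2 + 2^2 = 10
N_2 = 2 + 10^2 + 10^2 = 202
N_3 = 2 + 202^2 + 202^2 = 81610
Terms of depth exactly 3: N_3 − N_2 = 81610 − 202 = 81408.

81408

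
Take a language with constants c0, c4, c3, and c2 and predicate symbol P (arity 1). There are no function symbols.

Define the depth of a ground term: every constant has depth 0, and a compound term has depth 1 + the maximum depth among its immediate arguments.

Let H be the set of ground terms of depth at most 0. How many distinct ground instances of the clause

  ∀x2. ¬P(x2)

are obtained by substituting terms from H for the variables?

4

Ground terms of depth ≤ 0:
  With no function symbols every ground term is a constant, so there are exactly 4 ground terms at every depth bound.
  N_0 = 4
So there are 4 ground terms available for substitution.
The clause has 1 distinct variable (x2), which appears in the body. In the free term algebra distinct substitutions yield syntactically distinct ground instances.
Number of ground instances = 4.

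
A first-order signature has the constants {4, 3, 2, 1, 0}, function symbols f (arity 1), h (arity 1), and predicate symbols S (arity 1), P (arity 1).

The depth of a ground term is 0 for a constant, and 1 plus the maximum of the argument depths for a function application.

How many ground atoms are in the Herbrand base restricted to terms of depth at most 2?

70

First count ground terms of depth ≤ 2.
Count level by level. With function symbols f/1, h/1, the terms of depth ≤ k are the 5 constants together with each function applied to depth-≤(k−1) tuples, so N_k = 5 + N_{k-1} + N_{k-1}.
N_0 = 5
N_1 = 5 + 5 + 5 = 15
N_2 = 5 + 15 + 15 = 35
So |H| = 35.
Each predicate of arity r yields |H|^r ground atoms (one per choice of an r-tuple from H):
  S: 35;  P: 35
Total ground atoms: 35 + 35 = 70.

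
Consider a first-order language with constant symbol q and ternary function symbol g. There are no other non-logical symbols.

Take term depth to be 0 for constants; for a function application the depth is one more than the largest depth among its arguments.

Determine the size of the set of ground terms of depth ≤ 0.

If N_k denotes the number of depth-≤k ground terms, the 1 constant gives N_0 = 1, and each function symbol of arity r contributes N_{k-1}^r new terms at level k: N_k = 1 + N_{k-1}^3.
N_0 = 1
Explicitly: q.

1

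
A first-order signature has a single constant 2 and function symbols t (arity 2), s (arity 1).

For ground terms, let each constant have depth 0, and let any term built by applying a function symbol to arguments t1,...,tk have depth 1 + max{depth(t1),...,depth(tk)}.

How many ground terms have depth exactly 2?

Let N_k = |{terms of depth ≤ k}|. Then N_0 = 1 and N_k = 1 + N_{k-1}^2 + N_{k-1} for k ≥ 1 (one summand per function symbol, arity giving the exponent).
N_0 = 1
N_1 = 1 + 1^2 + 1 = 3
N_2 = 1 + 3^2 + 3 = 13
Terms of depth exactly 2: N_2 − N_1 = 13 − 3 = 10.

10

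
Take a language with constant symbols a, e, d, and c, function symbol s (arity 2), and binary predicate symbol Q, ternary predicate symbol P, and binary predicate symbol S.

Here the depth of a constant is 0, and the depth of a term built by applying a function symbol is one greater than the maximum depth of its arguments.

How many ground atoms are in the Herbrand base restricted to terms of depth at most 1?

First count ground terms of depth ≤ 1.
If N_k denotes the number of depth-≤k ground terms, the 4 constants give N_0 = 4, and each function symbol of arity r contributes N_{k-1}^r new terms at level k: N_k = 4 + N_{k-1}^2.
N_0 = 4
N_1 = 4 + 4^2 = 20
So |H| = 20.
Each predicate of arity r yields |H|^r ground atoms (one per choice of an r-tuple from H):
  Q: 20^2 = 400;  P: 20^3 = 8000;  S: 20^2 = 400
Total ground atoms: 400 + 8000 + 400 = 8800.

8800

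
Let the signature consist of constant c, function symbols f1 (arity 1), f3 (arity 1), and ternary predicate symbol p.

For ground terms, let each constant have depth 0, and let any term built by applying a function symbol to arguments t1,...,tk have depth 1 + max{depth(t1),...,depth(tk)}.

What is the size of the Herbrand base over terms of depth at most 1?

First count ground terms of depth ≤ 1.
Let N_k = |{terms of depth ≤ k}|. Then N_0 = 1 and N_k = 1 + N_{k-1} + N_{k-1} for k ≥ 1 (one summand per function symbol, arity giving the exponent).
N_0 = 1
N_1 = 1 + 1 + 1 = 3
Explicitly: c, f1(c), f3(c).
So |H| = 3.
For each predicate symbol, the number of ground atoms is |H| raised to its arity; summing:
  p: 3^3 = 27
Total ground atoms: 27.

27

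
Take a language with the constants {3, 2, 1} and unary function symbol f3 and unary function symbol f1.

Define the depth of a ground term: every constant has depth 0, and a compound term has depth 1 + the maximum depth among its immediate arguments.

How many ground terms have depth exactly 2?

12

Write N_k for the number of ground terms of depth ≤ k. A term of depth ≤ k is either a constant or a function symbol applied to arguments of depth ≤ k−1, so N_k = 3 + N_{k-1} + N_{k-1}.
N_0 = 3
N_1 = 3 + 3 + 3 = 9
N_2 = 3 + 9 + 9 = 21
Terms of depth exactly 2: N_2 − N_1 = 21 − 9 = 12.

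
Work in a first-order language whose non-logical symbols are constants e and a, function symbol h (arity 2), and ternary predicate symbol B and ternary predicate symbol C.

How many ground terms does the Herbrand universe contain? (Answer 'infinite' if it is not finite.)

The signature has at least one function symbol (h, arity 2) and at least one constant (e).
Iterating h gives infinitely many distinct ground terms: e, h(e, e), h(h(e, e), h(e, e)), ...
So the Herbrand universe is infinite.

infinite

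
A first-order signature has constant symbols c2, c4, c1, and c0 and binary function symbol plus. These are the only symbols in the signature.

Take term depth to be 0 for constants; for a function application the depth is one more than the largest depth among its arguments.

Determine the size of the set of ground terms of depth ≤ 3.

If N_k denotes the number of depth-≤k ground terms, the 4 constants give N_0 = 4, and each function symbol of arity r contributes N_{k-1}^r new terms at level k: N_k = 4 + N_{k-1}^2.
N_0 = 4
N_1 = 4 + 4^2 = 20
N_2 = 4 + 20^2 = 404
N_3 = 4 + 404^2 = 163220

163220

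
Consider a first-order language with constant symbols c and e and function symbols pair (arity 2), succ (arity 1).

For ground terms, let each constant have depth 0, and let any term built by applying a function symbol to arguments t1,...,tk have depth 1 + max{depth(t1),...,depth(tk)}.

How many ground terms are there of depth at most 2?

74

Write N_k for the number of ground terms of depth ≤ k. A term of depth ≤ k is either a constant or a function symbol applied to arguments of depth ≤ k−1, so N_k = 2 + N_{k-1}^2 + N_{k-1}.
N_0 = 2
N_1 = 2 + 2^2 + 2 = 8
N_2 = 2 + 8^2 + 8 = 74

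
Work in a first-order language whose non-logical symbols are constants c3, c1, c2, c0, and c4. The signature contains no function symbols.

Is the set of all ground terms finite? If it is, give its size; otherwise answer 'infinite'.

There are no function symbols, so every ground term is one of the 5 constants.
The Herbrand universe is {c3, c1, c2, c0, c4}, which is finite with 5 elements.

5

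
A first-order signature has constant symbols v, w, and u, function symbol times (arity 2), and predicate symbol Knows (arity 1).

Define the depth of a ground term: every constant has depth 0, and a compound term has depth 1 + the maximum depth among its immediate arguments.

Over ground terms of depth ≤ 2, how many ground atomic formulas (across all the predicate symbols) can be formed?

147

First count ground terms of depth ≤ 2.
Count level by level. With function symbols times/2, the terms of depth ≤ k are the 3 constants together with each function applied to depth-≤(k−1) tuples, so N_k = 3 + N_{k-1}^2.
N_0 = 3
N_1 = 3 + 3^2 = 12
N_2 = 3 + 12^2 = 147
So |H| = 147.
A ground atom is a predicate applied to a tuple of terms from H, so the count is the sum over predicates of |H|^arity:
  Knows: 147
Total ground atoms: 147.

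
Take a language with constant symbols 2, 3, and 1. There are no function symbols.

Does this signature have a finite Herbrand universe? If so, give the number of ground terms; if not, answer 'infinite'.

There are no function symbols, so every ground term is one of the 3 constants.
The Herbrand universe is {2, 3, 1}, which is finite with 3 elements.

3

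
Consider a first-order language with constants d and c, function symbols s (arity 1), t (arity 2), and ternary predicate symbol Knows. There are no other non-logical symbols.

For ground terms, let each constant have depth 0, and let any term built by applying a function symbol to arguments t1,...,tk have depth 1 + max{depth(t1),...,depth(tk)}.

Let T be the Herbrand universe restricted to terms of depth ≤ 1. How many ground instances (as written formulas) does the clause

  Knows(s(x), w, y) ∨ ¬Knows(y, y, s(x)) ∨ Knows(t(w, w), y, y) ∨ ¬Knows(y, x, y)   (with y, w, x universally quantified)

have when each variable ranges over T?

Ground terms of depth ≤ 1:
  Count level by level. With function symbols s/1, t/2, the terms of depth ≤ k are the 2 constants together with each function applied to depth-≤(k−1) tuples, so N_k = 2 + N_{k-1} + N_{k-1}^2.
  N_0 = 2
  N_1 = 2 + 2 + 2^2 = 8
  Explicitly: d, c, s(d), s(c), t(d, d), t(d, c), t(c, d), t(c, c).
So there are 8 ground terms available for substitution.
The body mentions every one of the 3 quantified variables; since ground terms form a free algebra, no two substitutions collapse to the same formula.
Number of ground instances = 8^3 = 512.

512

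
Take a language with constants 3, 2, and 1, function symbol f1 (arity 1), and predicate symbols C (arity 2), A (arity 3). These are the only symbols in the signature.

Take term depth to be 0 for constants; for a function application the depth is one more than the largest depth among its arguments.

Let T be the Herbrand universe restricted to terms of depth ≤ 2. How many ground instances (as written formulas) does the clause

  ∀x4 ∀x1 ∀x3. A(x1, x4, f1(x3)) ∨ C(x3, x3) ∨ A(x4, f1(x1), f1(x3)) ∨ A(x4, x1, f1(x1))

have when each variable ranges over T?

Ground terms of depth ≤ 2:
  If N_k denotes the number of depth-≤k ground terms, the 3 constants give N_0 = 3, and each function symbol of arity r contributes N_{k-1}^r new terms at level k: N_k = 3 + N_{k-1}.
  N_0 = 3
  N_1 = 3 + 3 = 6
  N_2 = 3 + 6 = 9
So there are 9 ground terms available for substitution.
The body mentions every one of the 3 quantified variables; since ground terms form a free algebra, no two substitutions collapse to the same formula.
Number of ground instances = 9^3 = 729.

729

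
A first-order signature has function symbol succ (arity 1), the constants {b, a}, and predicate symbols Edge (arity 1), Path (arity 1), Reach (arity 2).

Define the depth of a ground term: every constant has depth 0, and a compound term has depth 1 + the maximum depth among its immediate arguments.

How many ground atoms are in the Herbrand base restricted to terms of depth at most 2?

48

First count ground terms of depth ≤ 2.
If N_k denotes the number of depth-≤k ground terms, the 2 constants give N_0 = 2, and each function symbol of arity r contributes N_{k-1}^r new terms at level k: N_k = 2 + N_{k-1}.
N_0 = 2
N_1 = 2 + 2 = 4
N_2 = 2 + 4 = 6
Explicitly: b, a, succ(b), succ(a), succ(succ(b)), succ(succ(a)).
So |H| = 6.
For each predicate symbol, the number of ground atoms is |H| raised to its arity; summing:
  Edge: 6;  Path: 6;  Reach: 6^2 = 36
Total ground atoms: 6 + 6 + 36 = 48.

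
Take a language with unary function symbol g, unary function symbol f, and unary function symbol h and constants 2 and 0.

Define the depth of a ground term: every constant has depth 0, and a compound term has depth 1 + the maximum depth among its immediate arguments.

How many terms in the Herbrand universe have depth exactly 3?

If N_k denotes the number of depth-≤k ground terms, the 2 constants give N_0 = 2, and each function symbol of arity r contributes N_{k-1}^r new terms at level k: N_k = 2 + N_{k-1} + N_{k-1} + N_{k-1}.
N_0 = 2
N_1 = 2 + 2 + 2 + 2 = 8
N_2 = 2 + 8 + 8 + 8 = 26
N_3 = 2 + 26 + 26 + 26 = 80
Terms of depth exactly 3: N_3 − N_2 = 80 − 26 = 54.

54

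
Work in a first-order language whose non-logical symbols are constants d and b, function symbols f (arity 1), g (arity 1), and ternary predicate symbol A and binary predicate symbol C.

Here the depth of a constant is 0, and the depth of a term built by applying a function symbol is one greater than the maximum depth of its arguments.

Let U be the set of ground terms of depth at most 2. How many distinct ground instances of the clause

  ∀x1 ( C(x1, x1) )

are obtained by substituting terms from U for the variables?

14

Ground terms of depth ≤ 2:
  Write N_k for the number of ground terms of depth ≤ k. A term of depth ≤ k is either a constant or a function symbol applied to arguments of depth ≤ k−1, so N_k = 2 + N_{k-1} + N_{k-1}.
  N_0 = 2
  N_1 = 2 + 2 + 2 = 6
  N_2 = 2 + 6 + 6 = 14
So there are 14 ground terms available for substitution.
There is 1 variable to instantiate (x1),  occurring in at least one literal, so different choices give different ground instances.
Number of ground instances = 14.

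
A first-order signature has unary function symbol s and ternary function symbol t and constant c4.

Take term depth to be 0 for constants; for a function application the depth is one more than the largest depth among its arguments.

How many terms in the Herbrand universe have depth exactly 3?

If N_k denotes the number of depth-≤k ground terms, the 1 constant gives N_0 = 1, and each function symbol of arity r contributes N_{k-1}^r new terms at level k: N_k = 1 + N_{k-1} + N_{k-1}^3.
N_0 = 1
N_1 = 1 + 1 + 1^3 = 3
N_2 = 1 + 3 + 3^3 = 31
N_3 = 1 + 31 + 31^3 = 29823
Terms of depth exactly 3: N_3 − N_2 = 29823 − 31 = 29792.

29792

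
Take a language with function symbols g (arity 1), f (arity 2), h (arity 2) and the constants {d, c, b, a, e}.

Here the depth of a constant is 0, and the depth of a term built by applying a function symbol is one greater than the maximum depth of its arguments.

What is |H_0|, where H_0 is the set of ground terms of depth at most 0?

Write N_k for the number of ground terms of depth ≤ k. A term of depth ≤ k is either a constant or a function symbol applied to arguments of depth ≤ k−1, so N_k = 5 + N_{k-1} + N_{k-1}^2 + N_{k-1}^2.
N_0 = 5
Explicitly: d, c, b, a, e.

5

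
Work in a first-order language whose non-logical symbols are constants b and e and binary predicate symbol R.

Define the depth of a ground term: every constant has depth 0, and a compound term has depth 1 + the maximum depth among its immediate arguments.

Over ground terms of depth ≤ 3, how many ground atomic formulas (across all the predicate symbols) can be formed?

4

First count ground terms of depth ≤ 3.
With no function symbols every ground term is a constant, so there are exactly 2 ground terms at every depth bound.
N_0 = 2
N_1 = 2
N_2 = 2
N_3 = 2
Explicitly: b, e.
So |H| = 2.
For each predicate symbol, the number of ground atoms is |H| raised to its arity; summing:
  R: 2^2 = 4
Total ground atoms: 4.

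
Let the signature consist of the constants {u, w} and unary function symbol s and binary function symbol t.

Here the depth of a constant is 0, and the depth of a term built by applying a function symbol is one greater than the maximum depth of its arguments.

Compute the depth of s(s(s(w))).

depth(s(w)) = 1 + depth(w) = 1 + 0 = 1
depth(s(s(w))) = 1 + depth(s(w)) = 1 + 1 = 2
depth(s(s(s(w)))) = 1 + depth(s(s(w))) = 1 + 2 = 3

3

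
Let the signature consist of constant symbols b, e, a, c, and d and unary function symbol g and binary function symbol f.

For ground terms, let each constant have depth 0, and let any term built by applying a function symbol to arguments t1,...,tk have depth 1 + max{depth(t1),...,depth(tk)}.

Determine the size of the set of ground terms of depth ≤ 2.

Count level by level. With function symbols g/1, f/2, the terms of depth ≤ k are the 5 constants together with each function applied to depth-≤(k−1) tuples, so N_k = 5 + N_{k-1} + N_{k-1}^2.
N_0 = 5
N_1 = 5 + 5 + 5^2 = 35
N_2 = 5 + 35 + 35^2 = 1265

1265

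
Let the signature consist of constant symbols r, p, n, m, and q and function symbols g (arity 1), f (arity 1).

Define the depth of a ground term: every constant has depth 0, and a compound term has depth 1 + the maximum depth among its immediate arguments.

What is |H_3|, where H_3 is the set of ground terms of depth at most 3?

Let N_k = |{terms of depth ≤ k}|. Then N_0 = 5 and N_k = 5 + N_{k-1} + N_{k-1} for k ≥ 1 (one summand per function symbol, arity giving the exponent).
N_0 = 5
N_1 = 5 + 5 + 5 = 15
N_2 = 5 + 15 + 15 = 35
N_3 = 5 + 35 + 35 = 75

75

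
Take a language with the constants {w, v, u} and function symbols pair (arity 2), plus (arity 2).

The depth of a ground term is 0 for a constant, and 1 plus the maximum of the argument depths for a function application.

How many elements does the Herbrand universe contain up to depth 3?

If N_k denotes the number of depth-≤k ground terms, the 3 constants give N_0 = 3, and each function symbol of arity r contributes N_{k-1}^r new terms at level k: N_k = 3 + N_{k-1}^2 + N_{k-1}^2.
N_0 = 3
N_1 = 3 + 3^2 + 3^2 = 21
N_2 = 3 + 21^2 + 21^2 = 885
N_3 = 3 + 885^2 + 885^2 = 1566453

1566453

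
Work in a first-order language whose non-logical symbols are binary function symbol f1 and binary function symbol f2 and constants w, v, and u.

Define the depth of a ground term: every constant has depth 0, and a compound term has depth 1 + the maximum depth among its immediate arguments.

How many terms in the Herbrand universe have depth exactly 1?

18

Let N_k = |{terms of depth ≤ k}|. Then N_0 = 3 and N_k = 3 + N_{k-1}^2 + N_{k-1}^2 for k ≥ 1 (one summand per function symbol, arity giving the exponent).
N_0 = 3
N_1 = 3 + 3^2 + 3^2 = 21
Terms of depth exactly 1: N_1 − N_0 = 21 − 3 = 18.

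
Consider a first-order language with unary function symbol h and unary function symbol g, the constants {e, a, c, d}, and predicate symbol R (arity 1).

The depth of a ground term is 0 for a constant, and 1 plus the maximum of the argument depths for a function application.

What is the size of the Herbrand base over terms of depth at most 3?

60

First count ground terms of depth ≤ 3.
If N_k denotes the number of depth-≤k ground terms, the 4 constants give N_0 = 4, and each function symbol of arity r contributes N_{k-1}^r new terms at level k: N_k = 4 + N_{k-1} + N_{k-1}.
N_0 = 4
N_1 = 4 + 4 + 4 = 12
N_2 = 4 + 12 + 12 = 28
N_3 = 4 + 28 + 28 = 60
So |H| = 60.
Each predicate of arity r yields |H|^r ground atoms (one per choice of an r-tuple from H):
  R: 60
Total ground atoms: 60.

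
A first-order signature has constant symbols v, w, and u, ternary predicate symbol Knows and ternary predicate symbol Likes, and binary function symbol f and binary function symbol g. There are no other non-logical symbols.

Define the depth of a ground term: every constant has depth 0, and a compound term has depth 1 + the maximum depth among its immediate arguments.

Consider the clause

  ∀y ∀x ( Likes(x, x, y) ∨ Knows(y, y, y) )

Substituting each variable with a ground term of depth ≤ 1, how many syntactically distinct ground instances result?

441

Ground terms of depth ≤ 1:
  Write N_k for the number of ground terms of depth ≤ k. A term of depth ≤ k is either a constant or a function symbol applied to arguments of depth ≤ k−1, so N_k = 3 + N_{k-1}^2 + N_{k-1}^2.
  N_0 = 3
  N_1 = 3 + 3^2 + 3^2 = 21
So there are 21 ground terms available for substitution.
The clause has 2 distinct variables (y, x), each appearing in the body. In the free term algebra distinct substitutions yield syntactically distinct ground instances.
Number of ground instances = 21^2 = 441.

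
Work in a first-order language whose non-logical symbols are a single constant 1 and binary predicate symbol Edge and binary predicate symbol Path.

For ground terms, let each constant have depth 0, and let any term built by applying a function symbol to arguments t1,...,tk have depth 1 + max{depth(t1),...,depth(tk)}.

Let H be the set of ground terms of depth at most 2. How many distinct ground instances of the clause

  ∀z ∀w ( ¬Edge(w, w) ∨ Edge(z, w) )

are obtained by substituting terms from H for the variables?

1

Ground terms of depth ≤ 2:
  With no function symbols every ground term is a constant, so there is exactly 1 ground term at every depth bound.
  N_0 = 1
  N_1 = 1
  N_2 = 1
  Explicitly: 1.
So there is exactly 1 ground term available for substitution.
The body mentions every one of the 2 quantified variables; since ground terms form a free algebra, no two substitutions collapse to the same formula.
Number of ground instances = 1^2 = 1.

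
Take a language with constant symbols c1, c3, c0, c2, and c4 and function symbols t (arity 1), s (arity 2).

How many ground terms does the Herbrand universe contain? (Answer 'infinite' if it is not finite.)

The signature has at least one function symbol (t, arity 1) and at least one constant (c1).
Iterating t gives infinitely many distinct ground terms: c1, t(c1), t(t(c1)), ...
So the Herbrand universe is infinite.

infinite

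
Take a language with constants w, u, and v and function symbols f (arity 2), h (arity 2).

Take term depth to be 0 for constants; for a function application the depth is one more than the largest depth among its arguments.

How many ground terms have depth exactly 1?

18

Let N_k = |{terms of depth ≤ k}|. Then N_0 = 3 and N_k = 3 + N_{k-1}^2 + N_{k-1}^2 for k ≥ 1 (one summand per function symbol, arity giving the exponent).
N_0 = 3
N_1 = 3 + 3^2 + 3^2 = 21
Terms of depth exactly 1: N_1 − N_0 = 21 − 3 = 18.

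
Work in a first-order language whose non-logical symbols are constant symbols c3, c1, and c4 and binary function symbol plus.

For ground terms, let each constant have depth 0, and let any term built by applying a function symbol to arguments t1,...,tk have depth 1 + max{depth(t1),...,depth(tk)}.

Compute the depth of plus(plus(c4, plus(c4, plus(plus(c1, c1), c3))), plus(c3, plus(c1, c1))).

5

depth(plus(c1, c1)) = 1 + max(0, 0) = 1
depth(plus(plus(c1, c1), c3)) = 1 + max(1, 0) = 2
depth(plus(c4, plus(plus(c1, c1), c3))) = 1 + max(0, 2) = 3
depth(plus(c4, plus(c4, plus(plus(c1, c1), c3)))) = 1 + max(0, 3) = 4
depth(plus(c3, plus(c1, c1))) = 1 + max(0, 1) = 2
depth(plus(plus(c4, plus(c4, plus(plus(c1, c1), c3))), plus(c3, plus(c1, c1)))) = 1 + max(4, 2) = 5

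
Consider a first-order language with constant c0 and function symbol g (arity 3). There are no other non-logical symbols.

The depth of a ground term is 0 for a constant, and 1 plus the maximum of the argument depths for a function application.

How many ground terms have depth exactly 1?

Let N_k count ground terms of depth at most k. Each non-constant term of depth ≤ k is some function symbol applied to depth-≤(k−1) arguments, giving N_k = 1 + N_{k-1}^3.
N_0 = 1
N_1 = 1 + 1^3 = 2
Terms of depth exactly 1: N_1 − N_0 = 2 − 1 = 1.

1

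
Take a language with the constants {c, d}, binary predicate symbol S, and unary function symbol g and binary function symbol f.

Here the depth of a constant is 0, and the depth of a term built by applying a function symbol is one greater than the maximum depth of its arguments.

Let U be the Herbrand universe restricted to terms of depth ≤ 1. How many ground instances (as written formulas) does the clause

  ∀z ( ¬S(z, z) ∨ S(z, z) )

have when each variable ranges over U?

Ground terms of depth ≤ 1:
  Count level by level. With function symbols g/1, f/2, the terms of depth ≤ k are the 2 constants together with each function applied to depth-≤(k−1) tuples, so N_k = 2 + N_{k-1} + N_{k-1}^2.
  N_0 = 2
  N_1 = 2 + 2 + 2^2 = 8
So there are 8 ground terms available for substitution.
The clause has 1 distinct variable (z), which appears in the body. In the free term algebra distinct substitutions yield syntactically distinct ground instances.
Number of ground instances = 8.

8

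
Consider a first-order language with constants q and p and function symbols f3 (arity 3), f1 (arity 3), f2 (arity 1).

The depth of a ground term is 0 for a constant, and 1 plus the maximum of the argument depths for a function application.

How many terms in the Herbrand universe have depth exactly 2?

Count level by level. With function symbols f3/3, f1/3, f2/1, the terms of depth ≤ k are the 2 constants together with each function applied to depth-≤(k−1) tuples, so N_k = 2 + N_{k-1}^3 + N_{k-1}^3 + N_{k-1}.
N_0 = 2
N_1 = 2 + 2^3 + 2^3 + 2 = 20
N_2 = 2 + 20^3 + 20^3 + 20 = 16022
Terms of depth exactly 2: N_2 − N_1 = 16022 − 20 = 16002.

16002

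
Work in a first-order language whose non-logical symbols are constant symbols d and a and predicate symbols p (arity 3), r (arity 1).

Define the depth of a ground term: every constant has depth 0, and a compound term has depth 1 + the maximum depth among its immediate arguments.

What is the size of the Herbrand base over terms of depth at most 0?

First count ground terms of depth ≤ 0.
With no function symbols every ground term is a constant, so there are exactly 2 ground terms at every depth bound.
N_0 = 2
So |H| = 2.
A ground atom is a predicate applied to a tuple of terms from H, so the count is the sum over predicates of |H|^arity:
  p: 2^3 = 8;  r: 2
Total ground atoms: 8 + 2 = 10.

10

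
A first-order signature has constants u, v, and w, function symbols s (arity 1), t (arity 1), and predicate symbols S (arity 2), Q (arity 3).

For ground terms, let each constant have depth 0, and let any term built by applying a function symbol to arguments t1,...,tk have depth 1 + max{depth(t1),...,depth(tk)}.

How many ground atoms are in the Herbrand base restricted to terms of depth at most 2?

First count ground terms of depth ≤ 2.
If N_k denotes the number of depth-≤k ground terms, the 3 constants give N_0 = 3, and each function symbol of arity r contributes N_{k-1}^r new terms at level k: N_k = 3 + N_{k-1} + N_{k-1}.
N_0 = 3
N_1 = 3 + 3 + 3 = 9
N_2 = 3 + 9 + 9 = 21
So |H| = 21.
For each predicate symbol, the number of ground atoms is |H| raised to its arity; summing:
  S: 21^2 = 441;  Q: 21^3 = 9261
Total ground atoms: 441 + 9261 = 9702.

9702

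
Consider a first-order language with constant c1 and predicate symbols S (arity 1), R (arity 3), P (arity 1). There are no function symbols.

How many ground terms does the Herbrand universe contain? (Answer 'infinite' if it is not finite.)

1

There are no function symbols, so the only ground term is the single constant.
The Herbrand universe is {c1}, finite with 1 element.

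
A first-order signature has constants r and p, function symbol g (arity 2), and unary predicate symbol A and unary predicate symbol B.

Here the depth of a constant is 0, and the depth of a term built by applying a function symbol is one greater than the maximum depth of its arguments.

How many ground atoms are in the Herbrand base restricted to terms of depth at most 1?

First count ground terms of depth ≤ 1.
Let N_k count ground terms of depth at most k. Each non-constant term of depth ≤ k is some function symbol applied to depth-≤(k−1) arguments, giving N_k = 2 + N_{k-1}^2.
N_0 = 2
N_1 = 2 + 2^2 = 6
Explicitly: r, p, g(r, r), g(r, p), g(p, r), g(p, p).
So |H| = 6.
Ground atoms are formed by filling each argument slot of a predicate with a term from H, so an r-ary predicate gives |H|^r atoms:
  A: 6;  B: 6
Total ground atoms: 6 + 6 = 12.

12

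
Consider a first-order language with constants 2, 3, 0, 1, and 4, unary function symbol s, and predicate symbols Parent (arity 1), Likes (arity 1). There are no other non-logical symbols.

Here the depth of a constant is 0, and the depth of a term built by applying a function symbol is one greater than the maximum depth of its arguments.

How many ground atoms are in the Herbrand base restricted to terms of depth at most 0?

10

First count ground terms of depth ≤ 0.
Let N_k = |{terms of depth ≤ k}|. Then N_0 = 5 and N_k = 5 + N_{k-1} for k ≥ 1 (one summand per function symbol, arity giving the exponent).
N_0 = 5
Explicitly: 2, 3, 0, 1, 4.
So |H| = 5.
A ground atom is a predicate applied to a tuple of terms from H, so the count is the sum over predicates of |H|^arity:
  Parent: 5;  Likes: 5
Total ground atoms: 5 + 5 = 10.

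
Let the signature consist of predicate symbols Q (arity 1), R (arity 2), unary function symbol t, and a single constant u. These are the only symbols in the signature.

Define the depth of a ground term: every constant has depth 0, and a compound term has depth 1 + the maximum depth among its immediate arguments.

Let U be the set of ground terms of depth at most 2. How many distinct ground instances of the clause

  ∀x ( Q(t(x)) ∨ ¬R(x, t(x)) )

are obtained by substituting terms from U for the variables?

3

Ground terms of depth ≤ 2:
  Write N_k for the number of ground terms of depth ≤ k. A term of depth ≤ k is either a constant or a function symbol applied to arguments of depth ≤ k−1, so N_k = 1 + N_{k-1}.
  N_0 = 1
  N_1 = 1 + 1 = 2
  N_2 = 1 + 2 = 3
  Explicitly: u, t(u), t(t(u)).
So there are 3 ground terms available for substitution.
The variable x ranges independently over the available ground terms, and distinct assignments produce distinct instances.
Number of ground instances = 3.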